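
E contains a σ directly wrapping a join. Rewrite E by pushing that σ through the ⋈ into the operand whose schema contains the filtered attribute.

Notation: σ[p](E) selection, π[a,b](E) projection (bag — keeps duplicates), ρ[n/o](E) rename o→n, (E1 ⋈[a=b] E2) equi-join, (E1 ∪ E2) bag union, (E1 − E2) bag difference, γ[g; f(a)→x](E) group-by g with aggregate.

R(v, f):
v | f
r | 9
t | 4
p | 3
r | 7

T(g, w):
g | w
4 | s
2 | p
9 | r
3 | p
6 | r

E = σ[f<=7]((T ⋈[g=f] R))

σ filters on f, owned by the right side.
E' = (T ⋈[g=f] σ[f<=7](R))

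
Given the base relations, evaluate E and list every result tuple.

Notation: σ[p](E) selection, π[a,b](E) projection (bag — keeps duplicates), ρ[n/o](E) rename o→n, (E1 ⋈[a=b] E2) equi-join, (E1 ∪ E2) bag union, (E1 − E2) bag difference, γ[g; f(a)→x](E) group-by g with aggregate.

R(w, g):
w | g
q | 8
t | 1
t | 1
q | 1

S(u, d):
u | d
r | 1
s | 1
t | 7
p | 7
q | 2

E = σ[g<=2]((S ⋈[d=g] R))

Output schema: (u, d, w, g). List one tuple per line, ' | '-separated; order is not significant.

Row counts bottom-up:
  S → 5
  R → 4
  (S ⋈[d=g] R) → 6
  σ[g<=2]((S ⋈[d=g] R)) → 6

== RESULT ==
u | d | w | g
r | 1 | q | 1
r | 1 | t | 1
r | 1 | t | 1
s | 1 | q | 1
s | 1 | t | 1
s | 1 | t | 1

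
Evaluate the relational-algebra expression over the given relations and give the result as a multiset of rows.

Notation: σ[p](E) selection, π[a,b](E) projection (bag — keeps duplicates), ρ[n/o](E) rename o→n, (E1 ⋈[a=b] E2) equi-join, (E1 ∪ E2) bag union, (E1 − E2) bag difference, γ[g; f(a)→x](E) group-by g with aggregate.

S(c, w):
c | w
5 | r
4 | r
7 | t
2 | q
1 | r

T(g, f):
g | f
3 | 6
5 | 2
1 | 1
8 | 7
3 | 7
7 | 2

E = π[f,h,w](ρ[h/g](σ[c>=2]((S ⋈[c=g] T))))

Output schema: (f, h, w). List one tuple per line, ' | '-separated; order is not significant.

Subexpression sizes:
  S → 5
  T → 6
  (S ⋈[c=g] T) → 3
  σ[c>=2]((S ⋈[c=g] T)) → 2
  ρ[h/g](σ[c>=2]((S ⋈[c=g] T))) → 2
  π[f,h,w](ρ[h/g](σ[c>=2]((S ⋈[c=g] T)))) → 2

== RESULT ==
f | h | w
2 | 5 | r
2 | 7 | t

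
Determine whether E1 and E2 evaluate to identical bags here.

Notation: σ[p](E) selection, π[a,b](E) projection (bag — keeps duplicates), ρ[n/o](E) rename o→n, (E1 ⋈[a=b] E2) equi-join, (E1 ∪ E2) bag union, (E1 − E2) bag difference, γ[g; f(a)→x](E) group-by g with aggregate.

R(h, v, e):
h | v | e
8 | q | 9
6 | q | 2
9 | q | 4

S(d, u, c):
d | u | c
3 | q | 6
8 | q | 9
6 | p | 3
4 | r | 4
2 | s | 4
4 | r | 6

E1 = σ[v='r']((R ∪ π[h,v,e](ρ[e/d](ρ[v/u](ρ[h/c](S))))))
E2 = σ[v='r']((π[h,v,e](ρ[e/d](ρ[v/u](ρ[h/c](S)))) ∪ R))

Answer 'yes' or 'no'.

E1 row counts bottom-up:
  R → 3
  S → 6
  ρ[h/c](S) → 6
  ρ[v/u](ρ[h/c](S)) → 6
  ρ[e/d](ρ[v/u](ρ[h/c](S))) → 6
  π[h,v,e](ρ[e/d](ρ[v/u](ρ[h/c](S)))) → 6
  (R ∪ π[h,v,e](ρ[e/d](ρ[v/u](ρ[h/c](S))))) → 9
  σ[v='r']((R ∪ π[h,v,e](ρ[e/d](ρ[v/u](ρ[h/c](S)))))) → 2
E2 row counts bottom-up:
  S → 6
  ρ[h/c](S) → 6
  ρ[v/u](ρ[h/c](S)) → 6
  ρ[e/d](ρ[v/u](ρ[h/c](S))) → 6
  π[h,v,e](ρ[e/d](ρ[v/u](ρ[h/c](S)))) → 6
  R → 3
  (π[h,v,e](ρ[e/d](ρ[v/u](ρ[h/c](S)))) ∪ R) → 9
  σ[v='r']((π[h,v,e](ρ[e/d](ρ[v/u](ρ[h/c](S)))) ∪ R)) → 2

E1 and E2 produce the same multiset:
h | v | e
4 | r | 4
6 | r | 4

yes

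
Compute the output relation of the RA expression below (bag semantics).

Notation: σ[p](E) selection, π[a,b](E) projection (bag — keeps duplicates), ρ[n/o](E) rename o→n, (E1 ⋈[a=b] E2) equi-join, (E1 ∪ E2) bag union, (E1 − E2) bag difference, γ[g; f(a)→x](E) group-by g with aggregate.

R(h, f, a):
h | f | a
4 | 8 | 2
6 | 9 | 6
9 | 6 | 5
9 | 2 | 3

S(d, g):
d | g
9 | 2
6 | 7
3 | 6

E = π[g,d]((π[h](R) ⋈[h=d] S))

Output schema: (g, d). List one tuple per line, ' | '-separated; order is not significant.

Subexpression sizes:
  R → 4
  π[h](R) → 4
  S → 3
  (π[h](R) ⋈[h=d] S) → 3
  π[g,d]((π[h](R) ⋈[h=d] S)) → 3

== RESULT ==
g | d
2 | 9
2 | 9
7 | 6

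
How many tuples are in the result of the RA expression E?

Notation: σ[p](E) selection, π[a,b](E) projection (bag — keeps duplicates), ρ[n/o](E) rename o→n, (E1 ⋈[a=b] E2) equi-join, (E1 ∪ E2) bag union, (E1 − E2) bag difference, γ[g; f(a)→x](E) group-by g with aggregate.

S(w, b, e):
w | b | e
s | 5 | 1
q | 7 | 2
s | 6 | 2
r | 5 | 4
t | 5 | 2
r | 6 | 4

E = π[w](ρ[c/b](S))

Stepwise |·|:
  S → 6
  ρ[c/b](S) → 6
  π[w](ρ[c/b](S)) → 6

|E| = 6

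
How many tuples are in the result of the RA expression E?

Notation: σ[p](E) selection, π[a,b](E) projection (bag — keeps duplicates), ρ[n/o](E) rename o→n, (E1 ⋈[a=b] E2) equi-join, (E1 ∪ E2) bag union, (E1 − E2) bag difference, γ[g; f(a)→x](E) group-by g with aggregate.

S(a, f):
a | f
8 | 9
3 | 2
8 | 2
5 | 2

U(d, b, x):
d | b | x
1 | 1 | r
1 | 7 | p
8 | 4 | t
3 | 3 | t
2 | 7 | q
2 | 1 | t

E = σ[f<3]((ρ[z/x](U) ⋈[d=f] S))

Subexpression sizes:
  U → 6
  ρ[z/x](U) → 6
  S → 4
  (ρ[z/x](U) ⋈[d=f] S) → 6
  σ[f<3]((ρ[z/x](U) ⋈[d=f] S)) → 6

|E| = 6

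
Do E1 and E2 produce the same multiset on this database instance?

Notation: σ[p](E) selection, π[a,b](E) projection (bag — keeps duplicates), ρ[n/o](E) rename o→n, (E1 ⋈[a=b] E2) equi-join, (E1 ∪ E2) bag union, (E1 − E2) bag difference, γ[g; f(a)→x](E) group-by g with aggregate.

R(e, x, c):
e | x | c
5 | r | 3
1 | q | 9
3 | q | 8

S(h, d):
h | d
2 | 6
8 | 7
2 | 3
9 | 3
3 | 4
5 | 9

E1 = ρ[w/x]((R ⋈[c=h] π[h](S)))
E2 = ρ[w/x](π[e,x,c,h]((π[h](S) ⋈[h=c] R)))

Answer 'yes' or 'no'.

E1 subexpression sizes:
  R → 3
  S → 6
  π[h](S) → 6
  (R ⋈[c=h] π[h](S)) → 3
  ρ[w/x]((R ⋈[c=h] π[h](S))) → 3
E2 subexpression sizes:
  S → 6
  π[h](S) → 6
  R → 3
  (π[h](S) ⋈[h=c] R) → 3
  π[e,x,c,h]((π[h](S) ⋈[h=c] R)) → 3
  ρ[w/x](π[e,x,c,h]((π[h](S) ⋈[h=c] R))) → 3

E1 and E2 produce the same multiset:
e | w | c | h
1 | q | 9 | 9
3 | q | 8 | 8
5 | r | 3 | 3

yes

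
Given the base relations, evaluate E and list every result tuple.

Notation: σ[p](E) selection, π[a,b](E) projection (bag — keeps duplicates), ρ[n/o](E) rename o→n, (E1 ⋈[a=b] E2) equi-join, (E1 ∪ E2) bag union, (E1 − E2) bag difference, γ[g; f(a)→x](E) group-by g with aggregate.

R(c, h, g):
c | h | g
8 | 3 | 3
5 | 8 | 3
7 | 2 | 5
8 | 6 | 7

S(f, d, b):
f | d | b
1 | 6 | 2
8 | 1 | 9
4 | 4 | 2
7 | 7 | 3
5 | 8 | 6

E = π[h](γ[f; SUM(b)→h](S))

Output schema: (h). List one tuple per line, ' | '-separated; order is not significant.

Subexpression sizes:
  S → 5
  γ[f; SUM(b)→h](S) → 5
  π[h](γ[f; SUM(b)→h](S)) → 5

== RESULT ==
h
2
2
3
6
9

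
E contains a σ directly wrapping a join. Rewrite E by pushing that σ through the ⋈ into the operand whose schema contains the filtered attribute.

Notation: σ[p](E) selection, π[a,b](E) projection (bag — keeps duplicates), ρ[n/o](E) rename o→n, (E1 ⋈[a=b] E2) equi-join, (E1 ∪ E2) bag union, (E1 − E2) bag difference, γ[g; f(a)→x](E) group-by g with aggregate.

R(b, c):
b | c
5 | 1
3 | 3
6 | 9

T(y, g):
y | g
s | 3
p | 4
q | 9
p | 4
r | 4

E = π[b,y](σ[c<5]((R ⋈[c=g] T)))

σ filters on c, owned by the left side.
E' = π[b,y]((σ[c<5](R) ⋈[c=g] T))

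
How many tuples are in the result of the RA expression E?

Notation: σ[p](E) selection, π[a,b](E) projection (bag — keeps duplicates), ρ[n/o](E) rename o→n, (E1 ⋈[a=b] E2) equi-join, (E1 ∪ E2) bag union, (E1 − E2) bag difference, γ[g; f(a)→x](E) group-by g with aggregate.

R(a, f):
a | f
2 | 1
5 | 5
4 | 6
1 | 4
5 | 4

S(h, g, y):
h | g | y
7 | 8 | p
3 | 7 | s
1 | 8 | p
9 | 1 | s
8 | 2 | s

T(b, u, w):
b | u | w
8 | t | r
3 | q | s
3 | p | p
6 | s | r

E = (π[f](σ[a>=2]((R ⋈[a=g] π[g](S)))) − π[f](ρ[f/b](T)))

Row counts bottom-up:
  R → 5
  S → 5
  π[g](S) → 5
  (R ⋈[a=g] π[g](S)) → 2
  σ[a>=2]((R ⋈[a=g] π[g](S))) → 1
  π[f](σ[a>=2]((R ⋈[a=g] π[g](S)))) → 1
  T → 4
  ρ[f/b](T) → 4
  π[f](ρ[f/b](T)) → 4
  (π[f](σ[a>=2]((R ⋈[a=g] π[g](S)))) − π[f](ρ[f/b](T))) → 1

|E| = 1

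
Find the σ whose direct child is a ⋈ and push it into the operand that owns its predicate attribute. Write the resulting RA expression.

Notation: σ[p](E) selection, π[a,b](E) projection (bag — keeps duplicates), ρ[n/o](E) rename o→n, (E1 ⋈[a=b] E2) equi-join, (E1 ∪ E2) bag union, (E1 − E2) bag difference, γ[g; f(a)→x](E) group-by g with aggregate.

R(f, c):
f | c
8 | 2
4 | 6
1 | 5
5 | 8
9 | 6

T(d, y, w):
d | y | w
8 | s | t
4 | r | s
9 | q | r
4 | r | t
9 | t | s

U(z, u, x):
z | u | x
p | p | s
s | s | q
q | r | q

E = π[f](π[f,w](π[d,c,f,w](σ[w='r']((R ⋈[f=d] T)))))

σ filters on w, owned by the right side.
E' = π[f](π[f,w](π[d,c,f,w]((R ⋈[f=d] σ[w='r'](T)))))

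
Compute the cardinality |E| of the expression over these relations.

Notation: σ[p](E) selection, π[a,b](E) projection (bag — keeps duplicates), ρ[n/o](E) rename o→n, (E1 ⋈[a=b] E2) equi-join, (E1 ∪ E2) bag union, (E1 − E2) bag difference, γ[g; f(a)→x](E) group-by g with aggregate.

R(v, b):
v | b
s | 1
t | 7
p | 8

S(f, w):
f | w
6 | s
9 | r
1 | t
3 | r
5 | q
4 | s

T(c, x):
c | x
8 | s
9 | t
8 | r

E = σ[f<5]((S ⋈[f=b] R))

Subexpression sizes:
  S → 6
  R → 3
  (S ⋈[f=b] R) → 1
  σ[f<5]((S ⋈[f=b] R)) → 1

|E| = 1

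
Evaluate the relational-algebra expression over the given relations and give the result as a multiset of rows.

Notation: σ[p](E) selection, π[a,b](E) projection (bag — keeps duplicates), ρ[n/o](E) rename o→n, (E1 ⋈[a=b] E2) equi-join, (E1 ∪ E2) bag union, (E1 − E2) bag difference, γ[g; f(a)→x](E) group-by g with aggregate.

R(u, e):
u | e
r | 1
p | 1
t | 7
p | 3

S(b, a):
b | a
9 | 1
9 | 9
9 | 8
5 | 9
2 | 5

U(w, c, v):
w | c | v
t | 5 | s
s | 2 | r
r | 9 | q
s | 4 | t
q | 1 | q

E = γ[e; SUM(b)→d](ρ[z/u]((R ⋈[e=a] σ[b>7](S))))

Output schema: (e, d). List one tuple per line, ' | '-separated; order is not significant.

Row counts bottom-up:
  R → 4
  S → 5
  σ[b>7](S) → 3
  (R ⋈[e=a] σ[b>7](S)) → 2
  ρ[z/u]((R ⋈[e=a] σ[b>7](S))) → 2
  γ[e; SUM(b)→d](ρ[z/u]((R ⋈[e=a] σ[b>7](S)))) → 1

== RESULT ==
e | d
1 | 18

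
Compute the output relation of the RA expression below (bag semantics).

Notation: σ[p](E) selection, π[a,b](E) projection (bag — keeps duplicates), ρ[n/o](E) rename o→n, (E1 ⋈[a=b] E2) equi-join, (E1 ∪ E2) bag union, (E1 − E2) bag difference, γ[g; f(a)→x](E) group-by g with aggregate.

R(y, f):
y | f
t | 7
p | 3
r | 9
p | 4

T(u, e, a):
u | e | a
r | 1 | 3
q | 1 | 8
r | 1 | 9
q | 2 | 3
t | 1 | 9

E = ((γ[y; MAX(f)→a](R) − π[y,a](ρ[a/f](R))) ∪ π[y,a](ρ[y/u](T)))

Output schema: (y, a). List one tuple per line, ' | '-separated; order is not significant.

Row counts bottom-up:
  R → 4
  γ[y; MAX(f)→a](R) → 3
  R → 4
  ρ[a/f](R) → 4
  π[y,a](ρ[a/f](R)) → 4
  (γ[y; MAX(f)→a](R) − π[y,a](ρ[a/f](R))) → 0
  T → 5
  ρ[y/u](T) → 5
  π[y,a](ρ[y/u](T)) → 5
  ((γ[y; MAX(f)→a](R) − π[y,a](ρ[a/f](R))) ∪ π[y,a](ρ[y/u](T))) → 5

== RESULT ==
y | a
q | 3
q | 8
r | 3
r | 9
t | 9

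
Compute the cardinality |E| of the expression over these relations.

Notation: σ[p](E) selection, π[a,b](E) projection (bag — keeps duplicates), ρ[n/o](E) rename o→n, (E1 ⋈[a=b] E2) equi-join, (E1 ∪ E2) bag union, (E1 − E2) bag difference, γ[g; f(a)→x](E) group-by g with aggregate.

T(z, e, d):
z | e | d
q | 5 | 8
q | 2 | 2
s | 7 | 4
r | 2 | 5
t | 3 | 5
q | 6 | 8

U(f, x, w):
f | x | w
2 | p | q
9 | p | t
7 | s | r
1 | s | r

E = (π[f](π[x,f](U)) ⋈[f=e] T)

Stepwise |·|:
  U → 4
  π[x,f](U) → 4
  π[f](π[x,f](U)) → 4
  T → 6
  (π[f](π[x,f](U)) ⋈[f=e] T) → 3

|E| = 3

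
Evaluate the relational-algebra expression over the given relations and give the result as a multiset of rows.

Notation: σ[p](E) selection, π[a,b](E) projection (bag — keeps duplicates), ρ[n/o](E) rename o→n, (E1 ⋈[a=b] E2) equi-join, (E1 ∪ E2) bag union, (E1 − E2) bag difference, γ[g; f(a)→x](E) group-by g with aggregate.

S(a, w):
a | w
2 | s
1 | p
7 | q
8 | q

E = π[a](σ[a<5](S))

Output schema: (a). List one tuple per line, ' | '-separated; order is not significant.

Subexpression sizes:
  S → 4
  σ[a<5](S) → 2
  π[a](σ[a<5](S)) → 2

== RESULT ==
a
1
2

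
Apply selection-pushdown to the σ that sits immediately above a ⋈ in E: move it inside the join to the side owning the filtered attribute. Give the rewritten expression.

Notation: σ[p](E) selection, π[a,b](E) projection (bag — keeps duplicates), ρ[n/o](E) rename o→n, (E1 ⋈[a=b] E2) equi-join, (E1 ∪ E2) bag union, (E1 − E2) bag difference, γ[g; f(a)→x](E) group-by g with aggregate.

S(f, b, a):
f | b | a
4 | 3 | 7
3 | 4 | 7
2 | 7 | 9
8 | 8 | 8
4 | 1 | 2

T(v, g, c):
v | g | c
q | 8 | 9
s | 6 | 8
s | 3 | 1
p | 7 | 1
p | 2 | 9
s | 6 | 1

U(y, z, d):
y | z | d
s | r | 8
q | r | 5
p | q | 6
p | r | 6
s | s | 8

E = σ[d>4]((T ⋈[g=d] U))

σ filters on d, owned by the right side.
E' = (T ⋈[g=d] σ[d>4](U))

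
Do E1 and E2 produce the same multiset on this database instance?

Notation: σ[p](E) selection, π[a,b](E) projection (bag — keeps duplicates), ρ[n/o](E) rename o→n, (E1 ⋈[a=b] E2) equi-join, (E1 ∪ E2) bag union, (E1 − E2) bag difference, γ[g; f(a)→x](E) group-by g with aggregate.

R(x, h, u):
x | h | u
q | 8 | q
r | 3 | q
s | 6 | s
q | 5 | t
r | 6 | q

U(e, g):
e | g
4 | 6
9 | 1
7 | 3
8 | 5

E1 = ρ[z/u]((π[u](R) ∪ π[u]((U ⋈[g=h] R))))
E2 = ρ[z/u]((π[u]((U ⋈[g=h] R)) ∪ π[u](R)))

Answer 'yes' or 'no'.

E1 per-node cardinality:
  R → 5
  π[u](R) → 5
  U → 4
  R → 5
  (U ⋈[g=h] R) → 4
  π[u]((U ⋈[g=h] R)) → 4
  (π[u](R) ∪ π[u]((U ⋈[g=h] R))) → 9
  ρ[z/u]((π[u](R) ∪ π[u]((U ⋈[g=h] R)))) → 9
E2 per-node cardinality:
  U → 4
  R → 5
  (U ⋈[g=h] R) → 4
  π[u]((U ⋈[g=h] R)) → 4
  R → 5
  π[u](R) → 5
  (π[u]((U ⋈[g=h] R)) ∪ π[u](R)) → 9
  ρ[z/u]((π[u]((U ⋈[g=h] R)) ∪ π[u](R))) → 9

E1 and E2 produce the same multiset:
z
q
q
q
q
q
s
s
t
t

yes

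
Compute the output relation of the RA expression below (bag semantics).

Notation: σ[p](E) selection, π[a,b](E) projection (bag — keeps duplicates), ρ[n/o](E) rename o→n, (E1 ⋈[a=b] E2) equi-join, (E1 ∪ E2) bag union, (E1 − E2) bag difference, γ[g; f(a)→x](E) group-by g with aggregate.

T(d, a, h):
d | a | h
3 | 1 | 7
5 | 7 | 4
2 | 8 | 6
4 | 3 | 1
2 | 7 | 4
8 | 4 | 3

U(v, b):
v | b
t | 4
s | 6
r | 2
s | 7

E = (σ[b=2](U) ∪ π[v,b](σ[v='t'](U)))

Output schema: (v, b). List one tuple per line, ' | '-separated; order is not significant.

Row counts bottom-up:
  U → 4
  σ[b=2](U) → 1
  U → 4
  σ[v='t'](U) → 1
  π[v,b](σ[v='t'](U)) → 1
  (σ[b=2](U) ∪ π[v,b](σ[v='t'](U))) → 2

== RESULT ==
v | b
r | 2
t | 4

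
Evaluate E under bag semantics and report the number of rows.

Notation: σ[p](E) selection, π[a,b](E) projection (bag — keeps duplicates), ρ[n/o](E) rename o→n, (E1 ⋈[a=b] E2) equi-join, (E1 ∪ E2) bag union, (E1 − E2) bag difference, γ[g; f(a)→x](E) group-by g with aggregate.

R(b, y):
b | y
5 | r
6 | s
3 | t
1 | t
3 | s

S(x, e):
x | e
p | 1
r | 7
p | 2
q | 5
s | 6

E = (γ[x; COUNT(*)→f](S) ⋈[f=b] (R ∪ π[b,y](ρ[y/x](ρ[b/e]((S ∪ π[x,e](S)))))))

Stepwise |·|:
  S → 5
  γ[x; COUNT(*)→f](S) → 4
  R → 5
  S → 5
  S → 5
  π[x,e](S) → 5
  (S ∪ π[x,e](S)) → 10
  ρ[b/e]((S ∪ π[x,e](S))) → 10
  ρ[y/x](ρ[b/e]((S ∪ π[x,e](S)))) → 10
  π[b,y](ρ[y/x](ρ[b/e]((S ∪ π[x,e](S))))) → 10
  (R ∪ π[b,y](ρ[y/x](ρ[b/e]((S ∪ π[x,e](S)))))) → 15
  (γ[x; COUNT(*)→f](S) ⋈[f=b] (R ∪ π[b,y](ρ[y/x](ρ[b/e]((S ∪ π[x,e](S))))))) → 11

|E| = 11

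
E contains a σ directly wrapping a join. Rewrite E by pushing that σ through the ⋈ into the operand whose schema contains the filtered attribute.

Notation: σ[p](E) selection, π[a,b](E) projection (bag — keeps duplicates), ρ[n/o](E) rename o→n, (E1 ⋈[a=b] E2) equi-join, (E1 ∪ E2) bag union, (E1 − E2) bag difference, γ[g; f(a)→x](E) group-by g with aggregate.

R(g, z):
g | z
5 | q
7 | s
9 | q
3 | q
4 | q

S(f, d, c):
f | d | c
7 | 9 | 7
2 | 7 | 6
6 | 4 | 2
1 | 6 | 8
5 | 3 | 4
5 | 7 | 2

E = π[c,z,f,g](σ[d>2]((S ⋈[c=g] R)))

σ filters on d, owned by the left side.
E' = π[c,z,f,g]((σ[d>2](S) ⋈[c=g] R))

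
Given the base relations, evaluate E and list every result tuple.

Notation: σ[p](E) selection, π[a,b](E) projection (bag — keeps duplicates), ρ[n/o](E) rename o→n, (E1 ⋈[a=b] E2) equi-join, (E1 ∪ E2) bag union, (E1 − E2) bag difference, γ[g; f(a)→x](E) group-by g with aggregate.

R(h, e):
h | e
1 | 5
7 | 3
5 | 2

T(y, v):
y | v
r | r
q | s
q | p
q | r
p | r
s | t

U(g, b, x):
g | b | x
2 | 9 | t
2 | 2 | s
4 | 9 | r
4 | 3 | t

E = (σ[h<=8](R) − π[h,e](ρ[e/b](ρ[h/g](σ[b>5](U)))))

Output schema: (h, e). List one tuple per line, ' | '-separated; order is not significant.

Per-node cardinality:
  R → 3
  σ[h<=8](R) → 3
  U → 4
  σ[b>5](U) → 2
  ρ[h/g](σ[b>5](U)) → 2
  ρ[e/b](ρ[h/g](σ[b>5](U))) → 2
  π[h,e](ρ[e/b](ρ[h/g](σ[b>5](U)))) → 2
  (σ[h<=8](R) − π[h,e](ρ[e/b](ρ[h/g](σ[b>5](U))))) → 3

== RESULT ==
h | e
1 | 5
5 | 2
7 | 3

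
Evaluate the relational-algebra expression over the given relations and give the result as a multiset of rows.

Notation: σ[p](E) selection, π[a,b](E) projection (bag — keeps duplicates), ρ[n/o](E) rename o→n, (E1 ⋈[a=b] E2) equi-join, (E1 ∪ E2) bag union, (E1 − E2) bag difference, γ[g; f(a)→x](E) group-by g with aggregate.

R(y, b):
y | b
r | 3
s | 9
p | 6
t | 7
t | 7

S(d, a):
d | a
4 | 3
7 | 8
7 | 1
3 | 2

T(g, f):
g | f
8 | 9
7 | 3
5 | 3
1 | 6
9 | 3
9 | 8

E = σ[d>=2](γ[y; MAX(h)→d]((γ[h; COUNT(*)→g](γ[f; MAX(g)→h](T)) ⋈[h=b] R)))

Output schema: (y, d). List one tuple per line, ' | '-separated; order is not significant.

Per-node cardinality:
  T → 6
  γ[f; MAX(g)→h](T) → 4
  γ[h; COUNT(*)→g](γ[f; MAX(g)→h](T)) → 3
  R → 5
  (γ[h; COUNT(*)→g](γ[f; MAX(g)→h](T)) ⋈[h=b] R) → 1
  γ[y; MAX(h)→d]((γ[h; COUNT(*)→g](γ[f; MAX(g)→h](T)) ⋈[h=b] R)) → 1
  σ[d>=2](γ[y; MAX(h)→d]((γ[h; COUNT(*)→g](γ[f; MAX(g)→h](T)) ⋈[h=b] R))) → 1

== RESULT ==
y | d
s | 9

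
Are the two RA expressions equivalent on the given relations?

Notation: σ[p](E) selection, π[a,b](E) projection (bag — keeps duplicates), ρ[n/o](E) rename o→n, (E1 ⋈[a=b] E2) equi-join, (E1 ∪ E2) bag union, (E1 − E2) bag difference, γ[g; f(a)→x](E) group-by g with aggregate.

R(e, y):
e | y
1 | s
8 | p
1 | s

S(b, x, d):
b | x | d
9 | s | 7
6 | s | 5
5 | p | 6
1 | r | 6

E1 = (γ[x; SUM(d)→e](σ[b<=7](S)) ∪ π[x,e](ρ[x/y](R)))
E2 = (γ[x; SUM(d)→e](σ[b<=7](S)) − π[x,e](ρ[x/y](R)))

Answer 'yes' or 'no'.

E1 stepwise |·|:
  S → 4
  σ[b<=7](S) → 3
  γ[x; SUM(d)→e](σ[b<=7](S)) → 3
  R → 3
  ρ[x/y](R) → 3
  π[x,e](ρ[x/y](R)) → 3
  (γ[x; SUM(d)→e](σ[b<=7](S)) ∪ π[x,e](ρ[x/y](R))) → 6
E2 stepwise |·|:
  S → 4
  σ[b<=7](S) → 3
  γ[x; SUM(d)→e](σ[b<=7](S)) → 3
  R → 3
  ρ[x/y](R) → 3
  π[x,e](ρ[x/y](R)) → 3
  (γ[x; SUM(d)→e](σ[b<=7](S)) − π[x,e](ρ[x/y](R))) → 3

E1 result:
x | e
p | 6
p | 8
r | 6
s | 1
s | 1
s | 5
E2 result:
x | e
p | 6
r | 6
s | 5
Witness: ('p', 8) appears 1× in E1 but 0× in E2.

no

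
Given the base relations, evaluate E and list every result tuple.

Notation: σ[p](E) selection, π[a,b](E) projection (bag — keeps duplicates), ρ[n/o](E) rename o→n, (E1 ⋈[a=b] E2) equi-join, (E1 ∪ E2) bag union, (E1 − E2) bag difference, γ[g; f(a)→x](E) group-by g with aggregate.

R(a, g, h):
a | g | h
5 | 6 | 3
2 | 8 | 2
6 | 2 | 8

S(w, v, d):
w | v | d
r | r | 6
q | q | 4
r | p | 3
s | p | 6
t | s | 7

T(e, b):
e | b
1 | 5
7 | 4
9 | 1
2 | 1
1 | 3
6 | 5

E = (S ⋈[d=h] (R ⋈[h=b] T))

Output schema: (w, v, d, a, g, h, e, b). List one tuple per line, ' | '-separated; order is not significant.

Subexpression sizes:
  S → 5
  R → 3
  T → 6
  (R ⋈[h=b] T) → 1
  (S ⋈[d=h] (R ⋈[h=b] T)) → 1

== RESULT ==
w | v | d | a | g | h | e | b
r | p | 3 | 5 | 6 | 3 | 1 | 3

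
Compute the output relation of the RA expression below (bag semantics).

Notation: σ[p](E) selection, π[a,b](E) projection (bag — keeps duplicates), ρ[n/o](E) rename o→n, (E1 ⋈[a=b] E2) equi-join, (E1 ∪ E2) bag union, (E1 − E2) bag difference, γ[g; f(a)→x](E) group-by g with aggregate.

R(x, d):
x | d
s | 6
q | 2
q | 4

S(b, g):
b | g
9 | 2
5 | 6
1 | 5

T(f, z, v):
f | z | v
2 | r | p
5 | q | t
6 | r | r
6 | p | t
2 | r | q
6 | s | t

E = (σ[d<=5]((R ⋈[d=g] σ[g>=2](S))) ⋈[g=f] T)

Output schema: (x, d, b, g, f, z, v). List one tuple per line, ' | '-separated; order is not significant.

Per-node cardinality:
  R → 3
  S → 3
  σ[g>=2](S) → 3
  (R ⋈[d=g] σ[g>=2](S)) → 2
  σ[d<=5]((R ⋈[d=g] σ[g>=2](S))) → 1
  T → 6
  (σ[d<=5]((R ⋈[d=g] σ[g>=2](S))) ⋈[g=f] T) → 2

== RESULT ==
x | d | b | g | f | z | v
q | 2 | 9 | 2 | 2 | r | p
q | 2 | 9 | 2 | 2 | r | q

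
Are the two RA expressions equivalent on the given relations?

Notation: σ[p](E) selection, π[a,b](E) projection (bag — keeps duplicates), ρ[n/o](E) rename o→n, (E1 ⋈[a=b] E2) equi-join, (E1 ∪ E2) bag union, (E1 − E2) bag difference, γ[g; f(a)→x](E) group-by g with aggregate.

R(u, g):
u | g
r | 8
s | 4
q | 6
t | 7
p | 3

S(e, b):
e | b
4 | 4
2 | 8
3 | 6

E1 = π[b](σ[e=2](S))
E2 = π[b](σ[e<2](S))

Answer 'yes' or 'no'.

E1 stepwise |·|:
  S → 3
  σ[e=2](S) → 1
  π[b](σ[e=2](S)) → 1
E2 stepwise |·|:
  S → 3
  σ[e<2](S) → 0
  π[b](σ[e<2](S)) → 0

E1 result:
b
8
E2 result:
b
(0 rows)
Witness: (8,) appears 1× in E1 but 0× in E2.

no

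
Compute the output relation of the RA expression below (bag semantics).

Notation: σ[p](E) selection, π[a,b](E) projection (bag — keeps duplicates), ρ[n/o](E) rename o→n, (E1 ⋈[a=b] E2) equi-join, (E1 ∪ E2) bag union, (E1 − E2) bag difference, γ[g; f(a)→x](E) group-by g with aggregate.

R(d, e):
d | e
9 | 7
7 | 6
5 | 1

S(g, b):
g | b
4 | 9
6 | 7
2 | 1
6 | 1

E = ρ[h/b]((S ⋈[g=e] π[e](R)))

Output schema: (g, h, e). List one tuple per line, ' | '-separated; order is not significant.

Per-node cardinality:
  S → 4
  R → 3
  π[e](R) → 3
  (S ⋈[g=e] π[e](R)) → 2
  ρ[h/b]((S ⋈[g=e] π[e](R))) → 2

== RESULT ==
g | h | e
6 | 1 | 6
6 | 7 | 6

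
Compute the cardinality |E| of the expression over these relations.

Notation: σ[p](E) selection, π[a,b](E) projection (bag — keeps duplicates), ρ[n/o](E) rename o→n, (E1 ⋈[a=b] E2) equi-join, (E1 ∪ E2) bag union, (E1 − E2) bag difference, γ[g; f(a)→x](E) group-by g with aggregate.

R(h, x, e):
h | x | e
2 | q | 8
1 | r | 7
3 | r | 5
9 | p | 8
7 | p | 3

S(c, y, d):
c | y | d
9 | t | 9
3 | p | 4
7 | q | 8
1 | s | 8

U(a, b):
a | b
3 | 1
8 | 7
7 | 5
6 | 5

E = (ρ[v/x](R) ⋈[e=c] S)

Stepwise |·|:
  R → 5
  ρ[v/x](R) → 5
  S → 4
  (ρ[v/x](R) ⋈[e=c] S) → 2

|E| = 2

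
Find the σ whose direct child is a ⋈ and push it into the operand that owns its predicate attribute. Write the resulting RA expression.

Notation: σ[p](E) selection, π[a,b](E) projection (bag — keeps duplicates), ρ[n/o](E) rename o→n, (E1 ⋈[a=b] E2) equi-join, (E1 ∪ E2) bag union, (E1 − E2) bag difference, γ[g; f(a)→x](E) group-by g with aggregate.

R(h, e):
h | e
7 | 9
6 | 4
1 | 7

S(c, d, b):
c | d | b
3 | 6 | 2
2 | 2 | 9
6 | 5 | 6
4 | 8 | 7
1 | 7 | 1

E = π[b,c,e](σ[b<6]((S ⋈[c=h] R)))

σ filters on b, owned by the left side.
E' = π[b,c,e]((σ[b<6](S) ⋈[c=h] R))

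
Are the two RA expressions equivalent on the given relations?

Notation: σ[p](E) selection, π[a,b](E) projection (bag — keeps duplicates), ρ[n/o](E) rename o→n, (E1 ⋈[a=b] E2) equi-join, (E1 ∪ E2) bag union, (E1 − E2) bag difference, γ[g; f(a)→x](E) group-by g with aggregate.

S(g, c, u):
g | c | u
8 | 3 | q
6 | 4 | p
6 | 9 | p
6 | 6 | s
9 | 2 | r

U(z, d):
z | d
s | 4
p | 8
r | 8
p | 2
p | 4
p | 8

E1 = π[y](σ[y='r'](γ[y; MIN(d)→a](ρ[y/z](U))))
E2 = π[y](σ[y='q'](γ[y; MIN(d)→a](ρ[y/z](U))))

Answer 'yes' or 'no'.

E1 subexpression sizes:
  U → 6
  ρ[y/z](U) → 6
  γ[y; MIN(d)→a](ρ[y/z](U)) → 3
  σ[y='r'](γ[y; MIN(d)→a](ρ[y/z](U))) → 1
  π[y](σ[y='r'](γ[y; MIN(d)→a](ρ[y/z](U)))) → 1
E2 subexpression sizes:
  U → 6
  ρ[y/z](U) → 6
  γ[y; MIN(d)→a](ρ[y/z](U)) → 3
  σ[y='q'](γ[y; MIN(d)→a](ρ[y/z](U))) → 0
  π[y](σ[y='q'](γ[y; MIN(d)→a](ρ[y/z](U)))) → 0

E1 result:
y
r
E2 result:
y
(0 rows)
Witness: ('r',) appears 1× in E1 but 0× in E2.

no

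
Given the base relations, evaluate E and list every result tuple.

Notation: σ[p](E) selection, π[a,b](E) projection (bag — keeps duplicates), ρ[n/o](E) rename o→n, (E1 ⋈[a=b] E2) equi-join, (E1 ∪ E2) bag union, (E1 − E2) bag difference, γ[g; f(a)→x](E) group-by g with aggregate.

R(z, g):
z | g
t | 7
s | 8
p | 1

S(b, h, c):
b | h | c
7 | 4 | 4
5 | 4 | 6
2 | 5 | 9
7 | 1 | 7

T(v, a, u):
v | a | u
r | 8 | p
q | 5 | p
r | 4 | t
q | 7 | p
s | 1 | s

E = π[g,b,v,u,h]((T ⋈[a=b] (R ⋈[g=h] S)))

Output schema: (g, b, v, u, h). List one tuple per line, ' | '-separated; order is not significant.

Per-node cardinality:
  T → 5
  R → 3
  S → 4
  (R ⋈[g=h] S) → 1
  (T ⋈[a=b] (R ⋈[g=h] S)) → 1
  π[g,b,v,u,h]((T ⋈[a=b] (R ⋈[g=h] S))) → 1

== RESULT ==
g | b | v | u | h
1 | 7 | q | p | 1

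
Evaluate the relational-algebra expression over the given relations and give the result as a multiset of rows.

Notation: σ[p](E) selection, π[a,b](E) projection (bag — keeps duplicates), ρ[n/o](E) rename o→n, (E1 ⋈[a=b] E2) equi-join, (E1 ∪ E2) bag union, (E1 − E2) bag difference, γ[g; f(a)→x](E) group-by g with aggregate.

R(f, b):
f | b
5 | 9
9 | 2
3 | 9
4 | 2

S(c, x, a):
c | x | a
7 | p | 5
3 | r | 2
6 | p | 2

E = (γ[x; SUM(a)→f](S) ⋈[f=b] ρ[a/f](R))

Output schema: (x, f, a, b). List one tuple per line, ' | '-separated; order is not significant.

Stepwise |·|:
  S → 3
  γ[x; SUM(a)→f](S) → 2
  R → 4
  ρ[a/f](R) → 4
  (γ[x; SUM(a)→f](S) ⋈[f=b] ρ[a/f](R)) → 2

== RESULT ==
x | f | a | b
r | 2 | 4 | 2
r | 2 | 9 | 2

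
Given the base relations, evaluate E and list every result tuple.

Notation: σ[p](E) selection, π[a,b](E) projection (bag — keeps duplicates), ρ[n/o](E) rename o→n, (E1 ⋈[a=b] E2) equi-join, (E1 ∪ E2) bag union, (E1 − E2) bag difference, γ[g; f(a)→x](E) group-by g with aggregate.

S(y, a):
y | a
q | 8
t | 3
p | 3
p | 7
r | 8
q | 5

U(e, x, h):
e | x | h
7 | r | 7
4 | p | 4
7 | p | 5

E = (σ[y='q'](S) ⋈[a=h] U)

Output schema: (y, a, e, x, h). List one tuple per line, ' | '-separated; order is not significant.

Row counts bottom-up:
  S → 6
  σ[y='q'](S) → 2
  U → 3
  (σ[y='q'](S) ⋈[a=h] U) → 1

== RESULT ==
y | a | e | x | h
q | 5 | 7 | p | 5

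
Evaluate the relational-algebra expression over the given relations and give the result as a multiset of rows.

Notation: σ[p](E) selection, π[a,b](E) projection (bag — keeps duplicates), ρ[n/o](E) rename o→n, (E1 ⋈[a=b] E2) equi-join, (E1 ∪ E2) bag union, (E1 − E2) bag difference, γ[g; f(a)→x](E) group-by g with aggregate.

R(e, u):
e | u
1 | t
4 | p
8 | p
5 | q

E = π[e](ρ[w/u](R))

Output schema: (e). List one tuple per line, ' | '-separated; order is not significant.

Per-node cardinality:
  R → 4
  ρ[w/u](R) → 4
  π[e](ρ[w/u](R)) → 4

== RESULT ==
e
1
4
5
8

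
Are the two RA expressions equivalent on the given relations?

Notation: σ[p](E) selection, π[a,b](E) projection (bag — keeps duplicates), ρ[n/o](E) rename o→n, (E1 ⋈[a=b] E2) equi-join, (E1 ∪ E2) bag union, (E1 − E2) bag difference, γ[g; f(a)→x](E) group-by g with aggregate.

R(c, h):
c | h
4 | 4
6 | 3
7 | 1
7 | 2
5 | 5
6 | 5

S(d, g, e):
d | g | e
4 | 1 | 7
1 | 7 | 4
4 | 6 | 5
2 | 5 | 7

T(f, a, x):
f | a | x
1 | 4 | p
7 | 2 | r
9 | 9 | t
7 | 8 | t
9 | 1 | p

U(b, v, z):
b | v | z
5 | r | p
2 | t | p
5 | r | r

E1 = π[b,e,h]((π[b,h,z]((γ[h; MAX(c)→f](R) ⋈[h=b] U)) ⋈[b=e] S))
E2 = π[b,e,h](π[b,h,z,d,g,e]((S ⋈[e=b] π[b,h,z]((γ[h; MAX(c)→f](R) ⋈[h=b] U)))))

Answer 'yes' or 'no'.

E1 row counts bottom-up:
  R → 6
  γ[h; MAX(c)→f](R) → 5
  U → 3
  (γ[h; MAX(c)→f](R) ⋈[h=b] U) → 3
  π[b,h,z]((γ[h; MAX(c)→f](R) ⋈[h=b] U)) → 3
  S → 4
  (π[b,h,z]((γ[h; MAX(c)→f](R) ⋈[h=b] U)) ⋈[b=e] S) → 2
  π[b,e,h]((π[b,h,z]((γ[h; MAX(c)→f](R) ⋈[h=b] U)) ⋈[b=e] S)) → 2
E2 row counts bottom-up:
  S → 4
  R → 6
  γ[h; MAX(c)→f](R) → 5
  U → 3
  (γ[h; MAX(c)→f](R) ⋈[h=b] U) → 3
  π[b,h,z]((γ[h; MAX(c)→f](R) ⋈[h=b] U)) → 3
  (S ⋈[e=b] π[b,h,z]((γ[h; MAX(c)→f](R) ⋈[h=b] U))) → 2
  π[b,h,z,d,g,e]((S ⋈[e=b] π[b,h,z]((γ[h; MAX(c)→f](R) ⋈[h=b] U)))) → 2
  π[b,e,h](π[b,h,z,d,g,e]((S ⋈[e=b] π[b,h,z]((γ[h; MAX(c)→f](R) ⋈[h=b] U))))) → 2

E1 and E2 produce the same multiset:
b | e | h
5 | 5 | 5
5 | 5 | 5

yes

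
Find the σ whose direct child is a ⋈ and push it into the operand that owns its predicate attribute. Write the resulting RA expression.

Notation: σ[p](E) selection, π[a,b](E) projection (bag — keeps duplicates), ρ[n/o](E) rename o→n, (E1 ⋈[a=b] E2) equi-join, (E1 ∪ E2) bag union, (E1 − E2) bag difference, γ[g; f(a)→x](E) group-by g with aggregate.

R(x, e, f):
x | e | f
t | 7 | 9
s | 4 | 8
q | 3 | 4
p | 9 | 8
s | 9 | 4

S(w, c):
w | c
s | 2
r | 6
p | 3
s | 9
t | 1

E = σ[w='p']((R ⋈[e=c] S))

σ filters on w, owned by the right side.
E' = (R ⋈[e=c] σ[w='p'](S))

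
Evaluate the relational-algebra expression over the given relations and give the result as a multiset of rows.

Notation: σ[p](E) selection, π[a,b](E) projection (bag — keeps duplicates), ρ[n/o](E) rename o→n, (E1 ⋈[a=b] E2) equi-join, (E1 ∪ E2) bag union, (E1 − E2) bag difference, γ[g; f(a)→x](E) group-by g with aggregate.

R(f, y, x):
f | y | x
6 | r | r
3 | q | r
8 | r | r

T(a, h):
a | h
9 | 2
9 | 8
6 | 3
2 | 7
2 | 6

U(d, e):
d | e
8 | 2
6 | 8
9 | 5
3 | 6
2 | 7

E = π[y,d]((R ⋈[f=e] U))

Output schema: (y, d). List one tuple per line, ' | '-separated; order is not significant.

Row counts bottom-up:
  R → 3
  U → 5
  (R ⋈[f=e] U) → 2
  π[y,d]((R ⋈[f=e] U)) → 2

== RESULT ==
y | d
r | 3
r | 6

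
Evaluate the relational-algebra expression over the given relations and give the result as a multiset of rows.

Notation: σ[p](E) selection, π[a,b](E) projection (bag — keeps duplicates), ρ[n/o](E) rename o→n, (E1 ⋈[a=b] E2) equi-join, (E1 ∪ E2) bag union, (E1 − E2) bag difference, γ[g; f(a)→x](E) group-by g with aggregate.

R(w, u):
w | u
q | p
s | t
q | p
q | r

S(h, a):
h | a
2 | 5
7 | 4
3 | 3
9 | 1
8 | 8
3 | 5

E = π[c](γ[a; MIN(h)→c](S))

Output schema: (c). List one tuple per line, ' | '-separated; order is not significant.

Stepwise |·|:
  S → 6
  γ[a; MIN(h)→c](S) → 5
  π[c](γ[a; MIN(h)→c](S)) → 5

== RESULT ==
c
2
3
7
8
9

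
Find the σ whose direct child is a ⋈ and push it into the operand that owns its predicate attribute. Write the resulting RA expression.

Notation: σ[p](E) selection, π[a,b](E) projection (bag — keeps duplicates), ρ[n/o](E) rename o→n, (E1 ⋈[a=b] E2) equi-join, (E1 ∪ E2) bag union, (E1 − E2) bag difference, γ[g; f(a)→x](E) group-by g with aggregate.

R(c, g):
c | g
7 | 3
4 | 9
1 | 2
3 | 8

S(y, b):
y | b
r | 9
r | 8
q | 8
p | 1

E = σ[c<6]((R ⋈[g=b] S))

σ filters on c, owned by the left side.
E' = (σ[c<6](R) ⋈[g=b] S)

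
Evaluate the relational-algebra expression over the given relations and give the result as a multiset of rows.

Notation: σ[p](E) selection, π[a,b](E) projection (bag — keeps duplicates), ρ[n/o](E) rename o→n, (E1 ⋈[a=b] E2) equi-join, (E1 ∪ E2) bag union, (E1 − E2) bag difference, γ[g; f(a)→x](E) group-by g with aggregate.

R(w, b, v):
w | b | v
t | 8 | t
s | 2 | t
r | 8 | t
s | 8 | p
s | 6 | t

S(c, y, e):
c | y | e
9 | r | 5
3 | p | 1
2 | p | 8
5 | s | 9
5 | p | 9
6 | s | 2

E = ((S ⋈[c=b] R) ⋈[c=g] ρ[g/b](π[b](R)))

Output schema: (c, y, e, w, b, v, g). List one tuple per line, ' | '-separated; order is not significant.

Per-node cardinality:
  S → 6
  R → 5
  (S ⋈[c=b] R) → 2
  R → 5
  π[b](R) → 5
  ρ[g/b](π[b](R)) → 5
  ((S ⋈[c=b] R) ⋈[c=g] ρ[g/b](π[b](R))) → 2

== RESULT ==
c | y | e | w | b | v | g
2 | p | 8 | s | 2 | t | 2
6 | s | 2 | s | 6 | t | 6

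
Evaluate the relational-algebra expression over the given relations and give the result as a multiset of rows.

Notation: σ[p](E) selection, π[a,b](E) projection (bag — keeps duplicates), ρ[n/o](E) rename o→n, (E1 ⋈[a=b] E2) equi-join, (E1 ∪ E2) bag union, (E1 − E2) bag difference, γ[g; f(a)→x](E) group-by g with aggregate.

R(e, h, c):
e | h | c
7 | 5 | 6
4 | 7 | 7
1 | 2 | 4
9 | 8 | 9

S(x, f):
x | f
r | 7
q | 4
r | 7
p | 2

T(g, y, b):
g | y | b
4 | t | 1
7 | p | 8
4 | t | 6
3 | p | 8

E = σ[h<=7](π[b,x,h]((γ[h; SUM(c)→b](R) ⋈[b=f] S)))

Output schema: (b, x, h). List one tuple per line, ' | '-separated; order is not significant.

Subexpression sizes:
  R → 4
  γ[h; SUM(c)→b](R) → 4
  S → 4
  (γ[h; SUM(c)→b](R) ⋈[b=f] S) → 3
  π[b,x,h]((γ[h; SUM(c)→b](R) ⋈[b=f] S)) → 3
  σ[h<=7](π[b,x,h]((γ[h; SUM(c)→b](R) ⋈[b=f] S))) → 3

== RESULT ==
b | x | h
4 | q | 2
7 | r | 7
7 | r | 7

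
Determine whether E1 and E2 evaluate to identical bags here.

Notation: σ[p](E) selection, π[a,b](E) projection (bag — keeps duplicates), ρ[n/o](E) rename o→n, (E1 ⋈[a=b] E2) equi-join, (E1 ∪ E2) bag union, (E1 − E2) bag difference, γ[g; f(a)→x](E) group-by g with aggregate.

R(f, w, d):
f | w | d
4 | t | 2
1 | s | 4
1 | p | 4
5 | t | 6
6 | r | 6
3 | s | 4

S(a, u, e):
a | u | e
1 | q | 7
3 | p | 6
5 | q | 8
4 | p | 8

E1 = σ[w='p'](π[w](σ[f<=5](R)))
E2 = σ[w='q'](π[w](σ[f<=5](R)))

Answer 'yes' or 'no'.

E1 per-node cardinality:
  R → 6
  σ[f<=5](R) → 5
  π[w](σ[f<=5](R)) → 5
  σ[w='p'](π[w](σ[f<=5](R))) → 1
E2 per-node cardinality:
  R → 6
  σ[f<=5](R) → 5
  π[w](σ[f<=5](R)) → 5
  σ[w='q'](π[w](σ[f<=5](R))) → 0

E1 result:
w
p
E2 result:
w
(0 rows)
Witness: ('p',) appears 1× in E1 but 0× in E2.

no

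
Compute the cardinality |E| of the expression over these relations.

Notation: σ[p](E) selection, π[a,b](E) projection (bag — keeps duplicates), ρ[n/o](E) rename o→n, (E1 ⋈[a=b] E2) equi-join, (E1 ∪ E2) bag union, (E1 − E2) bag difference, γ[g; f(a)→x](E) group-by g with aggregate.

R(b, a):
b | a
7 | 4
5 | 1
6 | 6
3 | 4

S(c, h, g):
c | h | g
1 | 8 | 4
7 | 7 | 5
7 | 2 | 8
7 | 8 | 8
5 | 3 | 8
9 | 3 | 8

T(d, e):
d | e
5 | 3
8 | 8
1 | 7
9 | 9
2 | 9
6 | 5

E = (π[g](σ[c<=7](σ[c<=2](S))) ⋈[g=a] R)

Per-node cardinality:
  S → 6
  σ[c<=2](S) → 1
  σ[c<=7](σ[c<=2](S)) → 1
  π[g](σ[c<=7](σ[c<=2](S))) → 1
  R → 4
  (π[g](σ[c<=7](σ[c<=2](S))) ⋈[g=a] R) → 2

|E| = 2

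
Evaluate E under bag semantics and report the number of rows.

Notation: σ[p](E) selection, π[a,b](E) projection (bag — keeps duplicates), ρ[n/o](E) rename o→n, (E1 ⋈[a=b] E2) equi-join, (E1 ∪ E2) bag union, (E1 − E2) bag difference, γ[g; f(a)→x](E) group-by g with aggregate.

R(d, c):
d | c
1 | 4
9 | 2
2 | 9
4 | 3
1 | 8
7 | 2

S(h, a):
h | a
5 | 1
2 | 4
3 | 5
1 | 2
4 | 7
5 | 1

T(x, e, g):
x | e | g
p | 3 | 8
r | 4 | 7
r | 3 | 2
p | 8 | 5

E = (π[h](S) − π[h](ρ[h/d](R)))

Subexpression sizes:
  S → 6
  π[h](S) → 6
  R → 6
  ρ[h/d](R) → 6
  π[h](ρ[h/d](R)) → 6
  (π[h](S) − π[h](ρ[h/d](R))) → 3

|E| = 3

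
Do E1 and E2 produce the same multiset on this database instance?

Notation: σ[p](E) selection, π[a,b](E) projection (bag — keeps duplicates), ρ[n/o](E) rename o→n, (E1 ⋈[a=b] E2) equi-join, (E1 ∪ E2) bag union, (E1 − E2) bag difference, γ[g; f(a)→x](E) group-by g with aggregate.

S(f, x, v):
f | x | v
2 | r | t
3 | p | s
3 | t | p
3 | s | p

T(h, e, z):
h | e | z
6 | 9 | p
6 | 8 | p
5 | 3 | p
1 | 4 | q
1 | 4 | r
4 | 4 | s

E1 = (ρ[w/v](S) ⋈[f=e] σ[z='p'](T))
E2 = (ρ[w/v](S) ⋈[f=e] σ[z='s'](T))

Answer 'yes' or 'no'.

E1 subexpression sizes:
  S → 4
  ρ[w/v](S) → 4
  T → 6
  σ[z='p'](T) → 3
  (ρ[w/v](S) ⋈[f=e] σ[z='p'](T)) → 3
E2 subexpression sizes:
  S → 4
  ρ[w/v](S) → 4
  T → 6
  σ[z='s'](T) → 1
  (ρ[w/v](S) ⋈[f=e] σ[z='s'](T)) → 0

E1 result:
f | x | w | h | e | z
3 | p | s | 5 | 3 | p
3 | s | p | 5 | 3 | p
3 | t | p | 5 | 3 | p
E2 result:
f | x | w | h | e | z
(0 rows)
Witness: (3, 's', 'p', 5, 3, 'p') appears 1× in E1 but 0× in E2.

no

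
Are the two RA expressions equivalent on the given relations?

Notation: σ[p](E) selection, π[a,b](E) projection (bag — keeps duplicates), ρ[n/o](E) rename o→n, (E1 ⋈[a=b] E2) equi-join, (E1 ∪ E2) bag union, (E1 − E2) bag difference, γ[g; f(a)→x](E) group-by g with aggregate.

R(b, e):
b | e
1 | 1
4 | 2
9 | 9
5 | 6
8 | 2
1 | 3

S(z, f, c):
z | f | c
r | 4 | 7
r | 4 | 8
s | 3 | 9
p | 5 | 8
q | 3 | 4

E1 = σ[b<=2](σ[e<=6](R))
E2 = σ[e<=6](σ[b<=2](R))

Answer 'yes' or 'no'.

E1 row counts bottom-up:
  R → 6
  σ[e<=6](R) → 5
  σ[b<=2](σ[e<=6](R)) → 2
E2 row counts bottom-up:
  R → 6
  σ[b<=2](R) → 2
  σ[e<=6](σ[b<=2](R)) → 2

E1 and E2 produce the same multiset:
b | e
1 | 1
1 | 3

yes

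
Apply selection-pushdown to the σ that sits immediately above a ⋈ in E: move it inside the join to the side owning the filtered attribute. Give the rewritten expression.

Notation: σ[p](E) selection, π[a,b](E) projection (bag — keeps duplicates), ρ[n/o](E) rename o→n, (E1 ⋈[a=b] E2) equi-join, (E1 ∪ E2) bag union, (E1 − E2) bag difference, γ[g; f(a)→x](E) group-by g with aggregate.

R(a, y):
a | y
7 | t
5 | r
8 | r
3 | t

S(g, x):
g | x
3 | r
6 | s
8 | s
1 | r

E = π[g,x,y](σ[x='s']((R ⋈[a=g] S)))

σ filters on x, owned by the right side.
E' = π[g,x,y]((R ⋈[a=g] σ[x='s'](S)))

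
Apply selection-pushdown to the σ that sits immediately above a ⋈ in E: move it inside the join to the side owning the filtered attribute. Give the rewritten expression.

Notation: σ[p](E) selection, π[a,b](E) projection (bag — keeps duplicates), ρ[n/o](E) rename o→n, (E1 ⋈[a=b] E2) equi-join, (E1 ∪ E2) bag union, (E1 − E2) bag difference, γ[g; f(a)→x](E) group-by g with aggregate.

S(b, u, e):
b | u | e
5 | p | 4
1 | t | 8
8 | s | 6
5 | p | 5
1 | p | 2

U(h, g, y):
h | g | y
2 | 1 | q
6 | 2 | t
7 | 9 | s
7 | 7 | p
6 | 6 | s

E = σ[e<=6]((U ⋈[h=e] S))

σ filters on e, owned by the right side.
E' = (U ⋈[h=e] σ[e<=6](S))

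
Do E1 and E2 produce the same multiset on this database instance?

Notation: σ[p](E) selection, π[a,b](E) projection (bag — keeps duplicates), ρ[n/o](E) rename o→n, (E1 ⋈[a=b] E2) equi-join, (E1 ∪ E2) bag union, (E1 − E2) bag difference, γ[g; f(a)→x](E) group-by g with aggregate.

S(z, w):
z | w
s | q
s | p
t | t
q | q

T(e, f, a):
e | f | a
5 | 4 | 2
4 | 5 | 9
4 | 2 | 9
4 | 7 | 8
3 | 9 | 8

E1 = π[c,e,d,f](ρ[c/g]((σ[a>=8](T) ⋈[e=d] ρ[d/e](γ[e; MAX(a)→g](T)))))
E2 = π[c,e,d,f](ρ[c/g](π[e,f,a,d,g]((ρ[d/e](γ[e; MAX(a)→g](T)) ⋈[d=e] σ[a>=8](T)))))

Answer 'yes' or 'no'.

E1 subexpression sizes:
  T → 5
  σ[a>=8](T) → 4
  T → 5
  γ[e; MAX(a)→g](T) → 3
  ρ[d/e](γ[e; MAX(a)→g](T)) → 3
  (σ[a>=8](T) ⋈[e=d] ρ[d/e](γ[e; MAX(a)→g](T))) → 4
  ρ[c/g]((σ[a>=8](T) ⋈[e=d] ρ[d/e](γ[e; MAX(a)→g](T)))) → 4
  π[c,e,d,f](ρ[c/g]((σ[a>=8](T) ⋈[e=d] ρ[d/e](γ[e; MAX(a)→g](T))))) → 4
E2 subexpression sizes:
  T → 5
  γ[e; MAX(a)→g](T) → 3
  ρ[d/e](γ[e; MAX(a)→g](T)) → 3
  T → 5
  σ[a>=8](T) → 4
  (ρ[d/e](γ[e; MAX(a)→g](T)) ⋈[d=e] σ[a>=8](T)) → 4
  π[e,f,a,d,g]((ρ[d/e](γ[e; MAX(a)→g](T)) ⋈[d=e] σ[a>=8](T))) → 4
  ρ[c/g](π[e,f,a,d,g]((ρ[d/e](γ[e; MAX(a)→g](T)) ⋈[d=e] σ[a>=8](T)))) → 4
  π[c,e,d,f](ρ[c/g](π[e,f,a,d,g]((ρ[d/e](γ[e; MAX(a)→g](T)) ⋈[d=e] σ[a>=8](T))))) → 4

E1 and E2 produce the same multiset:
c | e | d | f
8 | 3 | 3 | 9
9 | 4 | 4 | 2
9 | 4 | 4 | 5
9 | 4 | 4 | 7

yes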